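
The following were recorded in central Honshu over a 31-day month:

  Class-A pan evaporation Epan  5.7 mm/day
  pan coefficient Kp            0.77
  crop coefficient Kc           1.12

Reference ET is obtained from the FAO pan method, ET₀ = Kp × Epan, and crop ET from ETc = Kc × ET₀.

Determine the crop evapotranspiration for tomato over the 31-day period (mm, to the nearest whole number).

ET₀ = 0.77 × 5.7 = 4.3890 mm/d
ETc = Kc × ET₀ = 1.12 × 4.3890 = 4.9157 mm/d
Over 31 days: 4.9157 × 31 = 152.387 mm

152 mm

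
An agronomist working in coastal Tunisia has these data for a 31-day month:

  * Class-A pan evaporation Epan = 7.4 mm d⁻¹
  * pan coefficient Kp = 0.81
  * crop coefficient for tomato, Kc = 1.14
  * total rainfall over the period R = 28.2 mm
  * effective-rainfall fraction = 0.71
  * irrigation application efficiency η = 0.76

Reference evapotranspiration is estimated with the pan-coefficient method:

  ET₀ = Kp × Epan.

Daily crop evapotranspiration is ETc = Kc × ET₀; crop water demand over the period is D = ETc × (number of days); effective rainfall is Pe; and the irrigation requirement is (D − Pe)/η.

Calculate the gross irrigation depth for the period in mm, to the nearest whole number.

ET₀ = 0.81 × 7.4 = 5.9940 mm/d
ETc = Kc × ET₀ = 1.14 × 5.9940 = 6.8332 mm/d
Crop demand D = ETc × 31 d = 6.8332 × 31 = 211.829 mm
Pe = 0.71 × 28.2 = 20.022 mm
D − Pe = 211.829 − 20.022 = 191.807 mm
Gross irrigation = 191.807 / 0.76 = 252.378 mm

252 mm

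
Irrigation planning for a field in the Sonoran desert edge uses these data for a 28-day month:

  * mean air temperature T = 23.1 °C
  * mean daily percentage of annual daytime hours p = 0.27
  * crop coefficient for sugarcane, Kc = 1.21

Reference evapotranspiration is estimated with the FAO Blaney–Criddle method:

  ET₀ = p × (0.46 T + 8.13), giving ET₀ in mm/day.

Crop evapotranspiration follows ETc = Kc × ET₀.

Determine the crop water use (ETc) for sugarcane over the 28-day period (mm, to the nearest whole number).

172 mm

ET₀ = 0.27 × (0.46 × 23.1 + 8.13) = 0.27 × 18.756 = 5.0641 mm/d
ETc = Kc × ET₀ = 1.21 × 5.0641 = 6.1276 mm/d
Over 28 days: 6.1276 × 28 = 171.573 mm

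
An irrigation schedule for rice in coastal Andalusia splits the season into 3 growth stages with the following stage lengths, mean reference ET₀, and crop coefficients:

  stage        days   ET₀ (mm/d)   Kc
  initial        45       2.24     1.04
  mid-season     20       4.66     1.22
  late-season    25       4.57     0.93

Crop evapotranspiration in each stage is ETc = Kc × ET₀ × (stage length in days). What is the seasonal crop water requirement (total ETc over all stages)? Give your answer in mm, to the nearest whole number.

initial: 1.04 × 2.24 × 45 = 104.83 mm
mid-season: 1.22 × 4.66 × 20 = 113.70 mm
late-season: 0.93 × 4.57 × 25 = 106.25 mm
Seasonal total = 324.78 mm

325 mm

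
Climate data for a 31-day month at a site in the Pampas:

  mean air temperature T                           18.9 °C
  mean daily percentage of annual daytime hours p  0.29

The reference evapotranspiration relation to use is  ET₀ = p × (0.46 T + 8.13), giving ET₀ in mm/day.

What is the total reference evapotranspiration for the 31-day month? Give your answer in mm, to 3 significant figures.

151 mm

ET₀ = 0.29 × (0.46 × 18.9 + 8.13) = 0.29 × 16.824 = 4.8790 mm/d
Monthly total = 4.8790 × 31 = 151.249 mm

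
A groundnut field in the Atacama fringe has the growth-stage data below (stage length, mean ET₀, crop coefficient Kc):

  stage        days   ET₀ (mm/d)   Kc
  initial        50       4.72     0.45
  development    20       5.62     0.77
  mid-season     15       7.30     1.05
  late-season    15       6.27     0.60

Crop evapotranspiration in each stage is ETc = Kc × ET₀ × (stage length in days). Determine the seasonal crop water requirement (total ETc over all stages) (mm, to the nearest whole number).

initial: 0.45 × 4.72 × 50 = 106.20 mm
development: 0.77 × 5.62 × 20 = 86.55 mm
mid-season: 1.05 × 7.30 × 15 = 114.98 mm
late-season: 0.60 × 6.27 × 15 = 56.43 mm
Seasonal total = 364.16 mm

364 mm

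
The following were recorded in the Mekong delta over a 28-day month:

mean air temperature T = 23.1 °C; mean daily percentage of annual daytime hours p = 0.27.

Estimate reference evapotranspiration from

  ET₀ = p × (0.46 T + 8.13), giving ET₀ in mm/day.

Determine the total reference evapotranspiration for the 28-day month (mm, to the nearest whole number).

ET₀ = 0.27 × (0.46 × 23.1 + 8.13) = 0.27 × 18.756 = 5.0641 mm/d
Monthly total = 5.0641 × 28 = 141.795 mm

142 mm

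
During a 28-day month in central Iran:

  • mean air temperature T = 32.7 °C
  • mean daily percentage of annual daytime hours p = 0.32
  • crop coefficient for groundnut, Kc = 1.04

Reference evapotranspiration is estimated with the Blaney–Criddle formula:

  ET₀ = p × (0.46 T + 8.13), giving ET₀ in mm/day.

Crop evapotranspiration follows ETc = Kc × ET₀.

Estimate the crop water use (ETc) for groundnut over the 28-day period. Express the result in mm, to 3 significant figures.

216 mm

ET₀ = 0.32 × (0.46 × 32.7 + 8.13) = 0.32 × 23.172 = 7.4150 mm/d
ETc = Kc × ET₀ = 1.04 × 7.4150 = 7.7116 mm/d
Over 28 days: 7.7116 × 28 = 215.925 mm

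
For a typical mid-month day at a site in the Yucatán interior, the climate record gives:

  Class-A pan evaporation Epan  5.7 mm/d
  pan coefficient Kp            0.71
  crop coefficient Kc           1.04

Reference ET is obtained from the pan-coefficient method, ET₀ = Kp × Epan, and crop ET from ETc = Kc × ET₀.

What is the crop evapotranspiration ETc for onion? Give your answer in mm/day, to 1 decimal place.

ET₀ = 0.71 × 5.7 = 4.0470 mm/d
ETc = Kc × ET₀ = 1.04 × 4.0470 = 4.2089 mm/d

4.2 mm/day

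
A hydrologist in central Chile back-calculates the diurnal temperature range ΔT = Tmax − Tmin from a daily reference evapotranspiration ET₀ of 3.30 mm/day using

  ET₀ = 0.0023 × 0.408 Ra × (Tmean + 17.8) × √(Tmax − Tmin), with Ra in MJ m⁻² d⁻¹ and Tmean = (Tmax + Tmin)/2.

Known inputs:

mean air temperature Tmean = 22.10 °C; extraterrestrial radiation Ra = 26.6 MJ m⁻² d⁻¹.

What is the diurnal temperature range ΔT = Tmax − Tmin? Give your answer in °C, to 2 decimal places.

√ΔT = ET₀ / [0.0023 × 0.408 × Ra × (Tmean+17.8)] = 3.30 / (0.0023 × 10.8528 × 39.90) = 3.3134
ΔT = 3.3134² = 10.979 °C

10.98 °C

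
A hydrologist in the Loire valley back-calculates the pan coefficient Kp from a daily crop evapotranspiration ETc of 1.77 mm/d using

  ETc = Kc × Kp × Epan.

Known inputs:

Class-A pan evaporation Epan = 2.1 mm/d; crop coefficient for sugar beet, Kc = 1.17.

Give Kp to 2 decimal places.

0.72

ETc = Kc × Kp × Epan  ⇒  Kp = ETc / (Kc × Epan)
Kp = 1.77 / (1.17 × 2.1) = 1.77 / 2.457 = 0.7204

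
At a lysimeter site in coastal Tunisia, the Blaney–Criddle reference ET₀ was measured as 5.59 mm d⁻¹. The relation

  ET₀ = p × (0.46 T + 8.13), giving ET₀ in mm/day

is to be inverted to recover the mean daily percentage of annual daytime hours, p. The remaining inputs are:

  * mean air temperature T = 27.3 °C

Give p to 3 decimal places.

0.270

p = ET₀ / (0.46 T + 8.13) = 5.59 / (0.46 × 27.3 + 8.13) = 5.59 / 20.688 = 0.2702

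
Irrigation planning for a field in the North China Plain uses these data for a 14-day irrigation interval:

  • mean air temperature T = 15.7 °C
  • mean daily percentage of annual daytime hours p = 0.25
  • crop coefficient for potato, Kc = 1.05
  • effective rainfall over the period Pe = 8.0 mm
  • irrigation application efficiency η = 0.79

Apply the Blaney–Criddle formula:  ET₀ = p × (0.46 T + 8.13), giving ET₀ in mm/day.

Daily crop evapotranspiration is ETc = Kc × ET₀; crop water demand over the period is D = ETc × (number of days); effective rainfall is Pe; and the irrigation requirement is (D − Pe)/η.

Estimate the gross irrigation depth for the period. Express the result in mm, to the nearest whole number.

ET₀ = 0.25 × (0.46 × 15.7 + 8.13) = 0.25 × 15.352 = 3.8380 mm/d
ETc = Kc × ET₀ = 1.05 × 3.8380 = 4.0299 mm/d
Crop demand D = ETc × 14 d = 4.0299 × 14 = 56.419 mm
D − Pe = 56.419 − 8.0 = 48.419 mm
Gross irrigation = 48.419 / 0.79 = 61.290 mm

61 mm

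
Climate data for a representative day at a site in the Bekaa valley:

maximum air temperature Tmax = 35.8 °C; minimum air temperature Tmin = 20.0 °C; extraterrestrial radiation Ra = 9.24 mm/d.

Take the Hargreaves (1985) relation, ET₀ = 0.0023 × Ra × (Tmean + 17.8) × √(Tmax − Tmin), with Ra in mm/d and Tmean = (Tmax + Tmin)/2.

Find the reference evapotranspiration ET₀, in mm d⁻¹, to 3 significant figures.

Tmean = (35.8 + 20.0)/2 = 27.90 °C
ET₀ = 0.0023 × 9.24 × (27.90 + 17.8) × √15.8 = 0.0023 × 9.24 × 45.70 × 3.9749 = 3.8605 mm/d

3.86 mm d⁻¹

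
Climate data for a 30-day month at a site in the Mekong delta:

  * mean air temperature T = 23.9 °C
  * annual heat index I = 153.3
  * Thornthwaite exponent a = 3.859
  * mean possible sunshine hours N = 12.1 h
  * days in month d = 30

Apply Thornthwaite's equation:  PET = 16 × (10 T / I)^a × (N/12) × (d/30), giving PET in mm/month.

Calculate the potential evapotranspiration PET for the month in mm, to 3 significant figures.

10T/I = 10 × 23.9 / 153.3 = 1.5590
(10T/I)^a = 1.5590^3.859 = 5.5487
Uncorrected PET = 16 × 5.5487 = 88.779 mm
Correction = (N/12)(d/30) = (12.1/12)(30/30) = 1.0083
PET = 88.779 × 1.0083 = 89.516 mm/month

89.5 mm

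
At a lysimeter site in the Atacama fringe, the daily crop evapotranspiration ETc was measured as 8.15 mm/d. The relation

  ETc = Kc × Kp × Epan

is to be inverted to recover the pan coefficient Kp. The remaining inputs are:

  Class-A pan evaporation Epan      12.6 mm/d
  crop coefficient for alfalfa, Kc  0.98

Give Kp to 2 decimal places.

0.66

ETc = Kc × Kp × Epan  ⇒  Kp = ETc / (Kc × Epan)
Kp = 8.15 / (0.98 × 12.6) = 8.15 / 12.348 = 0.6600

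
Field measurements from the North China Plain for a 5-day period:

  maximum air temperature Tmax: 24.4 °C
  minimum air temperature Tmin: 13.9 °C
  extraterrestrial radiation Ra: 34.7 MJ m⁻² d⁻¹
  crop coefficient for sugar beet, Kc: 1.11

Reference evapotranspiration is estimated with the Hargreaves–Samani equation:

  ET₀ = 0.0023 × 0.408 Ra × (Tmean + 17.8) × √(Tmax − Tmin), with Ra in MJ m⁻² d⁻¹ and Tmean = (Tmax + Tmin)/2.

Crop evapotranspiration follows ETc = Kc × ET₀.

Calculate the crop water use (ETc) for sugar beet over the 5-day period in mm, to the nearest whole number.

Tmean = (24.4 + 13.9)/2 = 19.15 °C
0.408 Ra = 0.408 × 34.7 = 14.1576 mm/d equivalent
ET₀ = 0.0023 × 14.1576 × (19.15 + 17.8) × √10.5 = 0.0023 × 14.1576 × 36.95 × 3.2404 = 3.8988 mm/d
ETc = Kc × ET₀ = 1.11 × 3.8988 = 4.3277 mm/d
Over 5 days: 4.3277 × 5 = 21.639 mm

22 mm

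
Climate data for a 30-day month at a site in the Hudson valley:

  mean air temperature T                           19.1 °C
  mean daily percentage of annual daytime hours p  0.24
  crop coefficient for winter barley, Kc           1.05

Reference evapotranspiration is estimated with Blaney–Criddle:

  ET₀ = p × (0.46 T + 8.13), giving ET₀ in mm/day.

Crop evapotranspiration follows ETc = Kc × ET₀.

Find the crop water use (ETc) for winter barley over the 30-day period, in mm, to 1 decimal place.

127.9 mm

ET₀ = 0.24 × (0.46 × 19.1 + 8.13) = 0.24 × 16.916 = 4.0598 mm/d
ETc = Kc × ET₀ = 1.05 × 4.0598 = 4.2628 mm/d
Over 30 days: 4.2628 × 30 = 127.884 mm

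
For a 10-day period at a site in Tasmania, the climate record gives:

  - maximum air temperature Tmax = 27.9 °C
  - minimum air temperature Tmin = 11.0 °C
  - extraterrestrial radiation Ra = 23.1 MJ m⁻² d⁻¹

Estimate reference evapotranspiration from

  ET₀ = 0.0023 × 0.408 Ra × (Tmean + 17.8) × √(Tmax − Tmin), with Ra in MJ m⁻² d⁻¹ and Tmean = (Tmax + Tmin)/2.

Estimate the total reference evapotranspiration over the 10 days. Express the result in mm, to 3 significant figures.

33.2 mm

Tmean = (27.9 + 11.0)/2 = 19.45 °C
0.408 Ra = 0.408 × 23.1 = 9.4248 mm/d equivalent
ET₀ = 0.0023 × 9.4248 × (19.45 + 17.8) × √16.9 = 0.0023 × 9.4248 × 37.25 × 4.1110 = 3.3195 mm/d
Over 10 days: 3.3195 × 10 = 33.195 mm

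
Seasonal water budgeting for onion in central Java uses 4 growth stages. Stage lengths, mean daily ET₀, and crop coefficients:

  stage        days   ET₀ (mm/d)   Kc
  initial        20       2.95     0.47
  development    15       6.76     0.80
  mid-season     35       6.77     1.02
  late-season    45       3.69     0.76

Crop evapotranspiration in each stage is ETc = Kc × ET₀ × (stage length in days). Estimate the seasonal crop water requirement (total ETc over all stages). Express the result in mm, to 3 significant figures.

477 mm

initial: 0.47 × 2.95 × 20 = 27.73 mm
development: 0.80 × 6.76 × 15 = 81.12 mm
mid-season: 1.02 × 6.77 × 35 = 241.69 mm
late-season: 0.76 × 3.69 × 45 = 126.20 mm
Seasonal total = 476.74 mm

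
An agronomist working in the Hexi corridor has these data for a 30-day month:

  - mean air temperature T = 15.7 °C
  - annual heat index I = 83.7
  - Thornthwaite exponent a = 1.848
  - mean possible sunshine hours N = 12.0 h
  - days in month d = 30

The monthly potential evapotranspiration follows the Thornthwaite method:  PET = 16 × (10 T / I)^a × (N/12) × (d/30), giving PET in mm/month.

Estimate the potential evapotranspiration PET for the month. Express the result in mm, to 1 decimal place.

10T/I = 10 × 15.7 / 83.7 = 1.8757
(10T/I)^a = 1.8757^1.848 = 3.1975
Uncorrected PET = 16 × 3.1975 = 51.160 mm
Correction = (N/12)(d/30) = (12.0/12)(30/30) = 1.0000
PET = 51.160 × 1.0000 = 51.160 mm/month

51.2 mm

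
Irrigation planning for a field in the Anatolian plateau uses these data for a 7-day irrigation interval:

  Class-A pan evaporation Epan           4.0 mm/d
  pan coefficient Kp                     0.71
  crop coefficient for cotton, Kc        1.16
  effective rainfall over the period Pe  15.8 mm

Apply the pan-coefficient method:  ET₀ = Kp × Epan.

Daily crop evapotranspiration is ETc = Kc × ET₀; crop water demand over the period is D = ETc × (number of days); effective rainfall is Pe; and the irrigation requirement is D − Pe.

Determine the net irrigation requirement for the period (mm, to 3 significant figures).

7.26 mm

ET₀ = 0.71 × 4.0 = 2.8400 mm/d
ETc = Kc × ET₀ = 1.16 × 2.8400 = 3.2944 mm/d
Crop demand D = ETc × 7 d = 3.2944 × 7 = 23.061 mm
D − Pe = 23.061 − 15.8 = 7.261 mm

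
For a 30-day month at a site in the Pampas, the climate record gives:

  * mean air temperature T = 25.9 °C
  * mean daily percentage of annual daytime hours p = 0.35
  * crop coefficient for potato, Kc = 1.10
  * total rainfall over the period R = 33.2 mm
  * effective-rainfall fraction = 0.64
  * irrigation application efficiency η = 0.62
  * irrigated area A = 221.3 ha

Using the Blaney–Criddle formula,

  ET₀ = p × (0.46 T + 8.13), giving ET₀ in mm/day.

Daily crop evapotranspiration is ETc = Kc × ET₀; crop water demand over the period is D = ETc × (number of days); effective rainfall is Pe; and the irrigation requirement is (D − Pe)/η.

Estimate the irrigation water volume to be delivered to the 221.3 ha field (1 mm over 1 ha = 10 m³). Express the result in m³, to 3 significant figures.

750000 m³

ET₀ = 0.35 × (0.46 × 25.9 + 8.13) = 0.35 × 20.044 = 7.0154 mm/d
ETc = Kc × ET₀ = 1.10 × 7.0154 = 7.7169 mm/d
Crop demand D = ETc × 30 d = 7.7169 × 30 = 231.507 mm
Pe = 0.64 × 33.2 = 21.248 mm
D − Pe = 231.507 − 21.248 = 210.259 mm
Gross irrigation = 210.259 / 0.62 = 339.127 mm
Volume = 339.127 mm × 221.3 ha × 10 = 750488.1 m³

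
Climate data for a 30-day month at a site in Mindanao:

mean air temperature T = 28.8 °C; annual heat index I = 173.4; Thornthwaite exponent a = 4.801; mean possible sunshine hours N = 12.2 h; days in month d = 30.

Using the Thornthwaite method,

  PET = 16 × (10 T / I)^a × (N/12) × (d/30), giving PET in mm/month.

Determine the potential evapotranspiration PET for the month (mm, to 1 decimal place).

10T/I = 10 × 28.8 / 173.4 = 1.6609
(10T/I)^a = 1.6609^4.801 = 11.4253
Uncorrected PET = 16 × 11.4253 = 182.805 mm
Correction = (N/12)(d/30) = (12.2/12)(30/30) = 1.0167
PET = 182.805 × 1.0167 = 185.858 mm/month

185.9 mm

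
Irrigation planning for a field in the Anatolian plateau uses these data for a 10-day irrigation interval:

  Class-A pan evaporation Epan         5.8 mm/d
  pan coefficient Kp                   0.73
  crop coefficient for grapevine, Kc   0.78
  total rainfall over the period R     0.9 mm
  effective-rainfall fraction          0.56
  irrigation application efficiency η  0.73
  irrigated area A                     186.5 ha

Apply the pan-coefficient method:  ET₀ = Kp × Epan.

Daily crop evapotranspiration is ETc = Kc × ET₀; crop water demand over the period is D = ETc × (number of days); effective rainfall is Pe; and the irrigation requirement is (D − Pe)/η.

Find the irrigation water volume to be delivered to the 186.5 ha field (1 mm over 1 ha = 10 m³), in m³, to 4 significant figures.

83080 m³

ET₀ = 0.73 × 5.8 = 4.2340 mm/d
ETc = Kc × ET₀ = 0.78 × 4.2340 = 3.3025 mm/d
Crop demand D = ETc × 10 d = 3.3025 × 10 = 33.025 mm
Pe = 0.56 × 0.9 = 0.504 mm
D − Pe = 33.025 − 0.504 = 32.521 mm
Gross irrigation = 32.521 / 0.73 = 44.549 mm
Volume = 44.549 mm × 186.5 ha × 10 = 83083.9 m³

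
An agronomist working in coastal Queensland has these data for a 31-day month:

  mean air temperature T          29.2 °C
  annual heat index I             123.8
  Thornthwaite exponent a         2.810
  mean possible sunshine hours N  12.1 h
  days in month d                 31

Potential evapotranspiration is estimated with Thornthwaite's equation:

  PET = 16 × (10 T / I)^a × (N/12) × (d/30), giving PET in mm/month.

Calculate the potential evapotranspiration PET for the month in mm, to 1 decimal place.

185.8 mm

10T/I = 10 × 29.2 / 123.8 = 2.3586
(10T/I)^a = 2.3586^2.810 = 11.1470
Uncorrected PET = 16 × 11.1470 = 178.352 mm
Correction = (N/12)(d/30) = (12.1/12)(31/30) = 1.0419
PET = 178.352 × 1.0419 = 185.825 mm/month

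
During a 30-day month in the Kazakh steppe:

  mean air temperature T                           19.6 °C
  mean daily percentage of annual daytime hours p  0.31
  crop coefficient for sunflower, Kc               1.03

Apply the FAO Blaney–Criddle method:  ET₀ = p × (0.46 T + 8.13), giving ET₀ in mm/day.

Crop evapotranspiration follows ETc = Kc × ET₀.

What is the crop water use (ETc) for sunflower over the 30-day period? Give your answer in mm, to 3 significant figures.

164 mm

ET₀ = 0.31 × (0.46 × 19.6 + 8.13) = 0.31 × 17.146 = 5.3153 mm/d
ETc = Kc × ET₀ = 1.03 × 5.3153 = 5.4748 mm/d
Over 30 days: 5.4748 × 30 = 164.244 mm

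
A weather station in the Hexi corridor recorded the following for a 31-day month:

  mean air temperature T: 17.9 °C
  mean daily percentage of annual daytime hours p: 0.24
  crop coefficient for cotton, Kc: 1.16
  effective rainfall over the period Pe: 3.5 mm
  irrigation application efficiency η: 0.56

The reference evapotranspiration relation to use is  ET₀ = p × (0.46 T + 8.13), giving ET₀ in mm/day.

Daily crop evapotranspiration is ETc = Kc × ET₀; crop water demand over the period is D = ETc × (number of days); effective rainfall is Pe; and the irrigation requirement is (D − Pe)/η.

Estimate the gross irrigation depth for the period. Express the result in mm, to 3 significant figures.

246 mm

ET₀ = 0.24 × (0.46 × 17.9 + 8.13) = 0.24 × 16.364 = 3.9274 mm/d
ETc = Kc × ET₀ = 1.16 × 3.9274 = 4.5558 mm/d
Crop demand D = ETc × 31 d = 4.5558 × 31 = 141.230 mm
D − Pe = 141.230 − 3.5 = 137.730 mm
Gross irrigation = 137.730 / 0.56 = 245.946 mm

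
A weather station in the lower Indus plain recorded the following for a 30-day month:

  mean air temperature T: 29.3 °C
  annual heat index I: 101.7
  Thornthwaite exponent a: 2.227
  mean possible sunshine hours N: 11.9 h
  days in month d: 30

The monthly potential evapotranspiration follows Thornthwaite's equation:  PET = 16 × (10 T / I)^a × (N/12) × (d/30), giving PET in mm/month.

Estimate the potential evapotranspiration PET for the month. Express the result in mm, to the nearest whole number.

10T/I = 10 × 29.3 / 101.7 = 2.8810
(10T/I)^a = 2.8810^2.227 = 10.5537
Uncorrected PET = 16 × 10.5537 = 168.859 mm
Correction = (N/12)(d/30) = (11.9/12)(30/30) = 0.9917
PET = 168.859 × 0.9917 = 167.457 mm/month

167 mm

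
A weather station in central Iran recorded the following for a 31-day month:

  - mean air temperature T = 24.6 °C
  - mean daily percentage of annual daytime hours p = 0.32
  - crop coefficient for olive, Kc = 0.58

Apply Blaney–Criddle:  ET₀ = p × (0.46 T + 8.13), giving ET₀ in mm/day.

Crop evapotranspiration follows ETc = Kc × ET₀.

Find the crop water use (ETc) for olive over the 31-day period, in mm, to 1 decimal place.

111.9 mm

ET₀ = 0.32 × (0.46 × 24.6 + 8.13) = 0.32 × 19.446 = 6.2227 mm/d
ETc = Kc × ET₀ = 0.58 × 6.2227 = 3.6092 mm/d
Over 31 days: 3.6092 × 31 = 111.885 mm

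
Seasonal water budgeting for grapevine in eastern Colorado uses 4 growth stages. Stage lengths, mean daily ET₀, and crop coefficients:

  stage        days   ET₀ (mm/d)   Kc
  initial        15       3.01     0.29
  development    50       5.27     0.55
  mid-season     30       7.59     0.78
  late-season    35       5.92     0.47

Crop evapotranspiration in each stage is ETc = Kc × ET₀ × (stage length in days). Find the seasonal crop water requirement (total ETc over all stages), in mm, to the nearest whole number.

initial: 0.29 × 3.01 × 15 = 13.09 mm
development: 0.55 × 5.27 × 50 = 144.93 mm
mid-season: 0.78 × 7.59 × 30 = 177.61 mm
late-season: 0.47 × 5.92 × 35 = 97.38 mm
Seasonal total = 433.01 mm

433 mm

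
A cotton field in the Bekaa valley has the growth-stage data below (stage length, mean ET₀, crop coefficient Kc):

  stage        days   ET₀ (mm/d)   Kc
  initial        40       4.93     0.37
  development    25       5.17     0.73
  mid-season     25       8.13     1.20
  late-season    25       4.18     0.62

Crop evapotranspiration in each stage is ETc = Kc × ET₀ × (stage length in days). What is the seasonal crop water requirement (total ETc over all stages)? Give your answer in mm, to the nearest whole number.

initial: 0.37 × 4.93 × 40 = 72.96 mm
development: 0.73 × 5.17 × 25 = 94.35 mm
mid-season: 1.20 × 8.13 × 25 = 243.90 mm
late-season: 0.62 × 4.18 × 25 = 64.79 mm
Seasonal total = 476.00 mm

476 mm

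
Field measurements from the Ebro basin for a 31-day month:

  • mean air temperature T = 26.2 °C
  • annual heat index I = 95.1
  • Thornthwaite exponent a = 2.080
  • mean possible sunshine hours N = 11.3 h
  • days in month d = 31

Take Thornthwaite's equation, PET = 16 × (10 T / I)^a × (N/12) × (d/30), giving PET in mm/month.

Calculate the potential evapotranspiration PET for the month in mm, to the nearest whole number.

128 mm

10T/I = 10 × 26.2 / 95.1 = 2.7550
(10T/I)^a = 2.7550^2.080 = 8.2310
Uncorrected PET = 16 × 8.2310 = 131.696 mm
Correction = (N/12)(d/30) = (11.3/12)(31/30) = 0.9731
PET = 131.696 × 0.9731 = 128.153 mm/month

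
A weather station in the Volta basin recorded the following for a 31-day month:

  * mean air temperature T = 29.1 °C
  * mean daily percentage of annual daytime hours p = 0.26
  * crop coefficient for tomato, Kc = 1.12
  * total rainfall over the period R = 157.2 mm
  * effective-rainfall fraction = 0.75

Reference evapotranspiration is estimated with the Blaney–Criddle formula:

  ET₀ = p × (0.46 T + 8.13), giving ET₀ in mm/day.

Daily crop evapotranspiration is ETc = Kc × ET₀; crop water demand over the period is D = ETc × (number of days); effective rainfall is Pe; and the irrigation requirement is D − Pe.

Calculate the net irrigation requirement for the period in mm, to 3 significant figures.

ET₀ = 0.26 × (0.46 × 29.1 + 8.13) = 0.26 × 21.516 = 5.5942 mm/d
ETc = Kc × ET₀ = 1.12 × 5.5942 = 6.2655 mm/d
Crop demand D = ETc × 31 d = 6.2655 × 31 = 194.231 mm
Pe = 0.75 × 157.2 = 117.900 mm
D − Pe = 194.231 − 117.900 = 76.331 mm

76.3 mm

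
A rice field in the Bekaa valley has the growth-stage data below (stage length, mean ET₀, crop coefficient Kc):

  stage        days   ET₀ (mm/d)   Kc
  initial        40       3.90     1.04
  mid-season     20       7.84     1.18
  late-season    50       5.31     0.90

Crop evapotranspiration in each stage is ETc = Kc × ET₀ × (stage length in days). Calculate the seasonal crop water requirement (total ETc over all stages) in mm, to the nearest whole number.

586 mm

initial: 1.04 × 3.90 × 40 = 162.24 mm
mid-season: 1.18 × 7.84 × 20 = 185.02 mm
late-season: 0.90 × 5.31 × 50 = 238.95 mm
Seasonal total = 586.21 mm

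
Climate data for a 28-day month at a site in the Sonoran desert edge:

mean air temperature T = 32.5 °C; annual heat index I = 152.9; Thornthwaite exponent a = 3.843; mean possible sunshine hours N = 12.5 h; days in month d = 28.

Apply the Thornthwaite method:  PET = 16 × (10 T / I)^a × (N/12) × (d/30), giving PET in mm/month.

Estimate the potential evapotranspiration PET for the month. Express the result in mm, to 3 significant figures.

10T/I = 10 × 32.5 / 152.9 = 2.1256
(10T/I)^a = 2.1256^3.843 = 18.1347
Uncorrected PET = 16 × 18.1347 = 290.155 mm
Correction = (N/12)(d/30) = (12.5/12)(28/30) = 0.9722
PET = 290.155 × 0.9722 = 282.089 mm/month

282 mm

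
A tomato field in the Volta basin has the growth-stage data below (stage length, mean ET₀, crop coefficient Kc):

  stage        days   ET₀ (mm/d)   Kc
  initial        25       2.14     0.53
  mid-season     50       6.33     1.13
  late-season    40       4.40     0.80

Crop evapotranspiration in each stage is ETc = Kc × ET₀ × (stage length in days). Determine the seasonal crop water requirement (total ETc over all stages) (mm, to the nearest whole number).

initial: 0.53 × 2.14 × 25 = 28.36 mm
mid-season: 1.13 × 6.33 × 50 = 357.65 mm
late-season: 0.80 × 4.40 × 40 = 140.80 mm
Seasonal total = 526.81 mm

527 mm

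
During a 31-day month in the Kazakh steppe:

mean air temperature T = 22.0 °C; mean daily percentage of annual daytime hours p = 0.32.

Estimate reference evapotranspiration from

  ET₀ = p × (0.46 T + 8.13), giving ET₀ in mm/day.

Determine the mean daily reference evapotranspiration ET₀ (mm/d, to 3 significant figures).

ET₀ = 0.32 × (0.46 × 22.0 + 8.13) = 0.32 × 18.250 = 5.8400 mm/d

5.84 mm/d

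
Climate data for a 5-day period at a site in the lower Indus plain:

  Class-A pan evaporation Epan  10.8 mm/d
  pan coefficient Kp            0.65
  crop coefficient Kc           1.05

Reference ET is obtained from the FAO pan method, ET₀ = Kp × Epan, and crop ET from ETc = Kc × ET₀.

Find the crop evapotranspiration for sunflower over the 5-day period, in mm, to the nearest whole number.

37 mm

ET₀ = 0.65 × 10.8 = 7.0200 mm/d
ETc = Kc × ET₀ = 1.05 × 7.0200 = 7.3710 mm/d
Over 5 days: 7.3710 × 5 = 36.855 mm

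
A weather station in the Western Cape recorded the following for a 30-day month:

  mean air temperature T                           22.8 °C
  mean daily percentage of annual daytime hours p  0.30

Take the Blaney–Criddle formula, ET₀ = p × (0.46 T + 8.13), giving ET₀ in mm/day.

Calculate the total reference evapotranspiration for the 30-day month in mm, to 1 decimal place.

ET₀ = 0.30 × (0.46 × 22.8 + 8.13) = 0.30 × 18.618 = 5.5854 mm/d
Monthly total = 5.5854 × 30 = 167.562 mm

167.6 mm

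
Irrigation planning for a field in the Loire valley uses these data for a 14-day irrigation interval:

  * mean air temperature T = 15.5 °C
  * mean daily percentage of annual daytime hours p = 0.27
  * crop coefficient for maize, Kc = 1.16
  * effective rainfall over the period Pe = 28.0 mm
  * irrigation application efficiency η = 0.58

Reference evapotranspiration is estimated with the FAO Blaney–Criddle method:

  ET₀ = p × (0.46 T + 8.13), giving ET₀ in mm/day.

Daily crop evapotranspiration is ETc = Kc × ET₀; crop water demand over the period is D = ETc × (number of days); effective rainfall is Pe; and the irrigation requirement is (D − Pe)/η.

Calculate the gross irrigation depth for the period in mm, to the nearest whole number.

67 mm

ET₀ = 0.27 × (0.46 × 15.5 + 8.13) = 0.27 × 15.260 = 4.1202 mm/d
ETc = Kc × ET₀ = 1.16 × 4.1202 = 4.7794 mm/d
Crop demand D = ETc × 14 d = 4.7794 × 14 = 66.912 mm
D − Pe = 66.912 − 28.0 = 38.912 mm
Gross irrigation = 38.912 / 0.58 = 67.090 mm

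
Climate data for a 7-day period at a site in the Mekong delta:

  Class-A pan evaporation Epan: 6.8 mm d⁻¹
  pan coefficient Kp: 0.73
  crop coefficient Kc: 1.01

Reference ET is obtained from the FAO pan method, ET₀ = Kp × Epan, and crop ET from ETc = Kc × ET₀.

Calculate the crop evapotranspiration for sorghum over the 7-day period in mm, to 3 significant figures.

ET₀ = 0.73 × 6.8 = 4.9640 mm/d
ETc = Kc × ET₀ = 1.01 × 4.9640 = 5.0136 mm/d
Over 7 days: 5.0136 × 7 = 35.095 mm

35.1 mm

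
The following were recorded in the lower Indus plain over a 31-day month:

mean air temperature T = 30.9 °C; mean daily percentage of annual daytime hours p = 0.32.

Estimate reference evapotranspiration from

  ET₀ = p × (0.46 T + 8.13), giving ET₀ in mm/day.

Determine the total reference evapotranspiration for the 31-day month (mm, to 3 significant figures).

ET₀ = 0.32 × (0.46 × 30.9 + 8.13) = 0.32 × 22.344 = 7.1501 mm/d
Monthly total = 7.1501 × 31 = 221.653 mm

222 mm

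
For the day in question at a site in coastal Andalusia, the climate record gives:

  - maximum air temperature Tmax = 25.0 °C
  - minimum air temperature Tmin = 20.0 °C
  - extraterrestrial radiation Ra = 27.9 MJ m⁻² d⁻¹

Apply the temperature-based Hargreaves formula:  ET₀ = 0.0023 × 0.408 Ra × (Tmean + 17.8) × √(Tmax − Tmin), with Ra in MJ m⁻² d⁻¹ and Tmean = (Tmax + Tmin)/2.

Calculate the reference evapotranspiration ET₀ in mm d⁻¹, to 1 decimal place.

Tmean = (25.0 + 20.0)/2 = 22.50 °C
0.408 Ra = 0.408 × 27.9 = 11.3832 mm/d equivalent
ET₀ = 0.0023 × 11.3832 × (22.50 + 17.8) × √5.0 = 0.0023 × 11.3832 × 40.30 × 2.2361 = 2.3593 mm/d

2.4 mm d⁻¹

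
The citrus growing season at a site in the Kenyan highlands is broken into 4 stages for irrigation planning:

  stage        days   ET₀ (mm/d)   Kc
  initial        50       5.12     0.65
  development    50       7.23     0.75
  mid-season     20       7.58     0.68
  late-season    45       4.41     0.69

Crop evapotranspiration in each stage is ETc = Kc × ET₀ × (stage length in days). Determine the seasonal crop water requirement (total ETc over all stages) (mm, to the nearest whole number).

678 mm

initial: 0.65 × 5.12 × 50 = 166.40 mm
development: 0.75 × 7.23 × 50 = 271.13 mm
mid-season: 0.68 × 7.58 × 20 = 103.09 mm
late-season: 0.69 × 4.41 × 45 = 136.93 mm
Seasonal total = 677.55 mm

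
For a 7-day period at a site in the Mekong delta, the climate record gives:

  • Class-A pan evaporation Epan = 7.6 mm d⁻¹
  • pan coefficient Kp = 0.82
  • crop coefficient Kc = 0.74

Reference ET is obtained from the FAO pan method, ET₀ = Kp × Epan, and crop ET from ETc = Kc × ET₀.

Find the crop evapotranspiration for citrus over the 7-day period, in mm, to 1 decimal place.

ET₀ = 0.82 × 7.6 = 6.2320 mm/d
ETc = Kc × ET₀ = 0.74 × 6.2320 = 4.6117 mm/d
Over 7 days: 4.6117 × 7 = 32.282 mm

32.3 mm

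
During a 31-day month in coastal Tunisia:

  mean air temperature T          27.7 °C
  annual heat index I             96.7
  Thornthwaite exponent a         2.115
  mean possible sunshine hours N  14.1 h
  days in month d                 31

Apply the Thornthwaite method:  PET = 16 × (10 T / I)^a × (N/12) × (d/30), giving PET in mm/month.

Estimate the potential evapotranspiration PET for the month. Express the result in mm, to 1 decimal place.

179.9 mm

10T/I = 10 × 27.7 / 96.7 = 2.8645
(10T/I)^a = 2.8645^2.115 = 9.2610
Uncorrected PET = 16 × 9.2610 = 148.176 mm
Correction = (N/12)(d/30) = (14.1/12)(31/30) = 1.2142
PET = 148.176 × 1.2142 = 179.915 mm/month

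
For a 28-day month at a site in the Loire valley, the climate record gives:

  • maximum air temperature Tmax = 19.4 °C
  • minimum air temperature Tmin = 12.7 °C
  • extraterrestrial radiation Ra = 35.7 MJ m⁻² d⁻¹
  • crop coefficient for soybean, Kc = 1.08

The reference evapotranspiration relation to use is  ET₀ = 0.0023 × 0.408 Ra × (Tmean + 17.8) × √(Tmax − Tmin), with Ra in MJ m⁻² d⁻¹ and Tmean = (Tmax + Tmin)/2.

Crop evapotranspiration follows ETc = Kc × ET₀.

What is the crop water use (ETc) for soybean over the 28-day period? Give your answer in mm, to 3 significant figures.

88.8 mm

Tmean = (19.4 + 12.7)/2 = 16.05 °C
0.408 Ra = 0.408 × 35.7 = 14.5656 mm/d equivalent
ET₀ = 0.0023 × 14.5656 × (16.05 + 17.8) × √6.7 = 0.0023 × 14.5656 × 33.85 × 2.5884 = 2.9353 mm/d
ETc = Kc × ET₀ = 1.08 × 2.9353 = 3.1701 mm/d
Over 28 days: 3.1701 × 28 = 88.763 mm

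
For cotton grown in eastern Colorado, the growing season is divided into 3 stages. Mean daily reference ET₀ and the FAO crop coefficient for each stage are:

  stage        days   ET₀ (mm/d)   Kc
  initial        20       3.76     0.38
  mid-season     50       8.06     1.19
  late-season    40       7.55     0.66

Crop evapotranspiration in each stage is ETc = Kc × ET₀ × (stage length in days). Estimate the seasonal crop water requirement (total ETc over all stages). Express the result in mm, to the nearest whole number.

707 mm

initial: 0.38 × 3.76 × 20 = 28.58 mm
mid-season: 1.19 × 8.06 × 50 = 479.57 mm
late-season: 0.66 × 7.55 × 40 = 199.32 mm
Seasonal total = 707.47 mm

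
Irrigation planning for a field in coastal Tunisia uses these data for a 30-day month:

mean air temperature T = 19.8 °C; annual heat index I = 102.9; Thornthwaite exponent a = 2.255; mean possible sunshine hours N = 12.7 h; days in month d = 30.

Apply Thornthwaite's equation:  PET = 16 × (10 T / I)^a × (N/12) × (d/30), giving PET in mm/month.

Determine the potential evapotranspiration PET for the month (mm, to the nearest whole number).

74 mm

10T/I = 10 × 19.8 / 102.9 = 1.9242
(10T/I)^a = 1.9242^2.255 = 4.3751
Uncorrected PET = 16 × 4.3751 = 70.002 mm
Correction = (N/12)(d/30) = (12.7/12)(30/30) = 1.0583
PET = 70.002 × 1.0583 = 74.083 mm/month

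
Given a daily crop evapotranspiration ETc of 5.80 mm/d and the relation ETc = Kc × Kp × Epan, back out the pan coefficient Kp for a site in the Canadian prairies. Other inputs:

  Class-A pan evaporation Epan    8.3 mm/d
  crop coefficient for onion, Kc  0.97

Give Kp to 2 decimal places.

0.72

ETc = Kc × Kp × Epan  ⇒  Kp = ETc / (Kc × Epan)
Kp = 5.80 / (0.97 × 8.3) = 5.80 / 8.051 = 0.7204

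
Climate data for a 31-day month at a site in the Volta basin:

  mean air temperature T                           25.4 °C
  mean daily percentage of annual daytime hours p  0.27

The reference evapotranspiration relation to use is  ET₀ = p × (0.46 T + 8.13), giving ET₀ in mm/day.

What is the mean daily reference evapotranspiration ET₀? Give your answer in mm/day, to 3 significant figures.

ET₀ = 0.27 × (0.46 × 25.4 + 8.13) = 0.27 × 19.814 = 5.3498 mm/d

5.35 mm/day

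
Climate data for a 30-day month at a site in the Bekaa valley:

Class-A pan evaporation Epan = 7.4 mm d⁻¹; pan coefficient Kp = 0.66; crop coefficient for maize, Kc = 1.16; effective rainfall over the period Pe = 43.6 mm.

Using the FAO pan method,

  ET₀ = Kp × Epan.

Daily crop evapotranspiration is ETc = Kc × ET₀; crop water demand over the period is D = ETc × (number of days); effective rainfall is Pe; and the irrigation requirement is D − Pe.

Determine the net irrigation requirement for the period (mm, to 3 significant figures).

126 mm

ET₀ = 0.66 × 7.4 = 4.8840 mm/d
ETc = Kc × ET₀ = 1.16 × 4.8840 = 5.6654 mm/d
Crop demand D = ETc × 30 d = 5.6654 × 30 = 169.962 mm
D − Pe = 169.962 − 43.6 = 126.362 mm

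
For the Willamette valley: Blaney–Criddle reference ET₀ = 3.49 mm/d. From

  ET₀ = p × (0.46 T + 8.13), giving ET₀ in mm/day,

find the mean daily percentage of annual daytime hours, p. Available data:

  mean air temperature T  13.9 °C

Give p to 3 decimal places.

0.240

p = ET₀ / (0.46 T + 8.13) = 3.49 / (0.46 × 13.9 + 8.13) = 3.49 / 14.524 = 0.2403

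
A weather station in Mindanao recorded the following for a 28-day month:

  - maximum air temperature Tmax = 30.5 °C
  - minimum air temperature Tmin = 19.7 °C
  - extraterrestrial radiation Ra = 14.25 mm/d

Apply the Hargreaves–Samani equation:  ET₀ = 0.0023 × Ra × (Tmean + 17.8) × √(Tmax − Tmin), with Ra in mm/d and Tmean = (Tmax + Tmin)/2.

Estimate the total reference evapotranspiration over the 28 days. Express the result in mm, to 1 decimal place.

129.4 mm

Tmean = (30.5 + 19.7)/2 = 25.10 °C
ET₀ = 0.0023 × 14.25 × (25.10 + 17.8) × √10.8 = 0.0023 × 14.25 × 42.90 × 3.2863 = 4.6207 mm/d
Over 28 days: 4.6207 × 28 = 129.380 mm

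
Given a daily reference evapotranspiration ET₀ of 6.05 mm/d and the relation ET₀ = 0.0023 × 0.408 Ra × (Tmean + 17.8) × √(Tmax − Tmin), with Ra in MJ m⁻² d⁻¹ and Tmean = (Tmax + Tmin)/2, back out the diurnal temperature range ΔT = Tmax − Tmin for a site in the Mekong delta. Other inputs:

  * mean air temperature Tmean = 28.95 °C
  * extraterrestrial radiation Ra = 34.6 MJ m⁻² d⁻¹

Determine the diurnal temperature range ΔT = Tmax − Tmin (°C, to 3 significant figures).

√ΔT = ET₀ / [0.0023 × 0.408 × Ra × (Tmean+17.8)] = 6.05 / (0.0023 × 14.1168 × 46.75) = 3.9857
ΔT = 3.9857² = 15.886 °C

15.9 °C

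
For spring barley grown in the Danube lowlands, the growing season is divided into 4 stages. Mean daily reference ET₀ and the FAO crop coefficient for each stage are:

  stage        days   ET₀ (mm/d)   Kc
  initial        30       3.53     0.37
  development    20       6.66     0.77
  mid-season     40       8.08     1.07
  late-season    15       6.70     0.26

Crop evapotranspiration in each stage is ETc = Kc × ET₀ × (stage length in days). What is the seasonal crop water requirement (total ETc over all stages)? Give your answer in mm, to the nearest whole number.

initial: 0.37 × 3.53 × 30 = 39.18 mm
development: 0.77 × 6.66 × 20 = 102.56 mm
mid-season: 1.07 × 8.08 × 40 = 345.82 mm
late-season: 0.26 × 6.70 × 15 = 26.13 mm
Seasonal total = 513.69 mm

514 mm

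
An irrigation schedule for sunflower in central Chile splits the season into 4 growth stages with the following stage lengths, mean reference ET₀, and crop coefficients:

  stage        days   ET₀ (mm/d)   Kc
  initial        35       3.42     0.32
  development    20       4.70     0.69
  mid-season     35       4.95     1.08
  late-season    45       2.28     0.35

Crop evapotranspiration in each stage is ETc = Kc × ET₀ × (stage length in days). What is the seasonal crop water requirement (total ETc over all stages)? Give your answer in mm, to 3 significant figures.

326 mm

initial: 0.32 × 3.42 × 35 = 38.30 mm
development: 0.69 × 4.70 × 20 = 64.86 mm
mid-season: 1.08 × 4.95 × 35 = 187.11 mm
late-season: 0.35 × 2.28 × 45 = 35.91 mm
Seasonal total = 326.18 mm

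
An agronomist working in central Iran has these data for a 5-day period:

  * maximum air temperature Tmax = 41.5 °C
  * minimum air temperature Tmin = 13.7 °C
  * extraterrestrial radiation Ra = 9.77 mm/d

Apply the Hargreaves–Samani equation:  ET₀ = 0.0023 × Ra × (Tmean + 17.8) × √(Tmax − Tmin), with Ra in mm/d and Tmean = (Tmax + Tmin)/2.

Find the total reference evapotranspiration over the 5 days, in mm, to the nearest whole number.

27 mm

Tmean = (41.5 + 13.7)/2 = 27.60 °C
ET₀ = 0.0023 × 9.77 × (27.60 + 17.8) × √27.8 = 0.0023 × 9.77 × 45.40 × 5.2726 = 5.3790 mm/d
Over 5 days: 5.3790 × 5 = 26.895 mm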